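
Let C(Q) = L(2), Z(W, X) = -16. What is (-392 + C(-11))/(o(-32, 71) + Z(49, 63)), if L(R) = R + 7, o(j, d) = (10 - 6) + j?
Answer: 383/44 ≈ 8.7045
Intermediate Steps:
o(j, d) = 4 + j
L(R) = 7 + R
C(Q) = 9 (C(Q) = 7 + 2 = 9)
(-392 + C(-11))/(o(-32, 71) + Z(49, 63)) = (-392 + 9)/((4 - 32) - 16) = -383/(-28 - 16) = -383/(-44) = -383*(-1/44) = 383/44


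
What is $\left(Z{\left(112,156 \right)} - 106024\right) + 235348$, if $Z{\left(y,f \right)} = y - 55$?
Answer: $129381$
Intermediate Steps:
$Z{\left(y,f \right)} = -55 + y$
$\left(Z{\left(112,156 \right)} - 106024\right) + 235348 = \left(\left(-55 + 112\right) - 106024\right) + 235348 = \left(57 - 106024\right) + 235348 = -105967 + 235348 = 129381$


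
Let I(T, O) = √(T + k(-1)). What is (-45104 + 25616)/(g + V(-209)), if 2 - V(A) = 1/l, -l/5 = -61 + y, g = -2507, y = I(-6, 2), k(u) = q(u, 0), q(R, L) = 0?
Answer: 2274285457920/292338491213 - 48720*I*√6/292338491213 ≈ 7.7796 - 4.0822e-7*I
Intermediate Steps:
k(u) = 0
I(T, O) = √T (I(T, O) = √(T + 0) = √T)
y = I*√6 (y = √(-6) = I*√6 ≈ 2.4495*I)
l = 305 - 5*I*√6 (l = -5*(-61 + I*√6) = 305 - 5*I*√6 ≈ 305.0 - 12.247*I)
V(A) = 2 - 1/(305 - 5*I*√6)
(-45104 + 25616)/(g + V(-209)) = (-45104 + 25616)/(-2507 + (37209/18635 - I*√6/18635)) = -19488/(-46680736/18635 - I*√6/18635)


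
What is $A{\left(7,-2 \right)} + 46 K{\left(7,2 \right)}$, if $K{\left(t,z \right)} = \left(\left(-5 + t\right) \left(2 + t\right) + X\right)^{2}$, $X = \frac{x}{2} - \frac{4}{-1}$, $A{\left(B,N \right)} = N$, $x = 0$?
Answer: $22262$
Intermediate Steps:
$X = 4$ ($X = \frac{0}{2} - \frac{4}{-1} = 0 \cdot \frac{1}{2} - -4 = 0 + 4 = 4$)
$K{\left(t,z \right)} = \left(4 + \left(-5 + t\right) \left(2 + t\right)\right)^{2}$ ($K{\left(t,z \right)} = \left(\left(-5 + t\right) \left(2 + t\right) + 4\right)^{2} = \left(4 + \left(-5 + t\right) \left(2 + t\right)\right)^{2}$)
$A{\left(7,-2 \right)} + 46 K{\left(7,2 \right)} = -2 + 46 \left(6 - 7^{2} + 3 \cdot 7\right)^{2} = -2 + 46 \left(6 - 49 + 21\right)^{2} = -2 + 46 \left(-22\right)^{2} = -2 + 46 \cdot 484 = -2 + 22264 = 22262$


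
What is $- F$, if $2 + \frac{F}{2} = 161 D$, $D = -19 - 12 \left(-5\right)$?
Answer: $-13198$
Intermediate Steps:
$D = 41$ ($D = -19 - -60 = -19 + 60 = 41$)
$F = 13198$ ($F = -4 + 2 \cdot 161 \cdot 41 = -4 + 2 \cdot 6601 = -4 + 13202 = 13198$)
$- F = \left(-1\right) 13198 = -13198$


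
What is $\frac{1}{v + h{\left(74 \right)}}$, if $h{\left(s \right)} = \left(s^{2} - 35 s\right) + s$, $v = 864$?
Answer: $\frac{1}{3824} \approx 0.00026151$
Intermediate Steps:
$h{\left(s \right)} = s^{2} - 34 s$
$\frac{1}{v + h{\left(74 \right)}} = \frac{1}{864 + 74 \left(-34 + 74\right)} = \frac{1}{864 + 74 \cdot 40} = \frac{1}{864 + 2960} = \frac{1}{3824}$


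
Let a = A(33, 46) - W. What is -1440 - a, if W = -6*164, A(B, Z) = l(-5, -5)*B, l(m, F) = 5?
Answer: -2589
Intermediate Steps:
A(B, Z) = 5*B
W = -984 (W = -1*984 = -984)
a = 1149 (a = 5*33 - 1*(-984) = 165 + 984 = 1149)
-1440 - a = -1440 - 1*1149 = -1440 - 1149 = -2589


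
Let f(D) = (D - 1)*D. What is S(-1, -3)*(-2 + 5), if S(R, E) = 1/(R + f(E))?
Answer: 3/11 ≈ 0.27273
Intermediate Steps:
f(D) = D*(-1 + D) (f(D) = (-1 + D)*D = D*(-1 + D))
S(R, E) = 1/(R + E*(-1 + E))
S(-1, -3)*(-2 + 5) = (-2 + 5)/(-1 - 3*(-1 - 3)) = 3/(-1 - 3*(-4)) = 3/(-1 + 12) = 3/11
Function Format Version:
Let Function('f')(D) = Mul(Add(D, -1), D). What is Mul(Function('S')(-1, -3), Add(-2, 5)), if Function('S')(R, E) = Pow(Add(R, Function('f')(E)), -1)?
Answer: Rational(3, 11) ≈ 0.27273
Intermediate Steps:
Function('f')(D) = Mul(D, Add(-1, D)) (Function('f')(D) = Mul(Add(-1, D), D) = Mul(D, Add(-1, D)))
Function('S')(R, E) = Pow(Add(R, Mul(E, Add(-1, E))), -1)
Mul(Function('S')(-1, -3), Add(-2, 5)) = Mul(Pow(Add(-1, Mul(-3, Add(-1, -3))), -1), Add(-2, 5)) = Mul(Pow(Add(-1, Mul(-3, -4)), -1), 3) = Mul(Pow(Add(-1, 12), -1), 3) = Mul(Pow(11, -1), 3) = Mul(Rational(1, 11), 3) = Rational(3, 11)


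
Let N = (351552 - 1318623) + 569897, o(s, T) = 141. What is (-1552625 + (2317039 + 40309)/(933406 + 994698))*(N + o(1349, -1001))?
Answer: 297141493844415129/482026 ≈ 6.1644e+11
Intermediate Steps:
N = -397174 (N = -967071 + 569897 = -397174)
(-1552625 + (2317039 + 40309)/(933406 + 994698))*(N + o(1349, -1001)) = (-1552625 + (2317039 + 40309)/(933406 + 994698))*(-397174 + 141) = (-1552625 + 2357348/1928104)*(-397033) = (-1552625 + 2357348*(1/1928104))*(-397033) = (-1552625 + 589337/482026)*(-397033) = -748405028913/482026*(-397033) = 297141493844415129/482026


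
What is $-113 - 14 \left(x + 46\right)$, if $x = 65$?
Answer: $-1667$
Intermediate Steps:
$-113 - 14 \left(x + 46\right) = -113 - 14 \left(65 + 46\right) = -113 - 1554 = -1667$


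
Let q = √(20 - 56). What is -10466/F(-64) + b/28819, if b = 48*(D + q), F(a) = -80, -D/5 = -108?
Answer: 151846627/1152760 + 288*I/28819 ≈ 131.72 + 0.0099934*I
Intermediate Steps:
q = 6*I (q = √(-36) = 6*I ≈ 6.0*I)
D = 540 (D = -5*(-108) = 540)
b = 25920 + 288*I (b = 48*(540 + 6*I) = 25920 + 288*I ≈ 25920.0 + 288.0*I)
-10466/F(-64) + b/28819 = -10466/(-80) + (25920 + 288*I)/28819 = -10466*(-1/80) + (25920 + 288*I)*(1/28819) = 5233/40 + (25920/28819 + 288*I/28819) = 151846627/1152760 + 288*I/28819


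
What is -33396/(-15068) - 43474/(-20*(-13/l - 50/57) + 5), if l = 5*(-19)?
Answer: -9325267785/4252943 ≈ -2192.7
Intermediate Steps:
l = -95
-33396/(-15068) - 43474/(-20*(-13/l - 50/57) + 5) = -33396/(-15068) - 43474/(-20*(-13/(-95) - 50/57) + 5) = -33396*(-1/15068) - 43474/(-20*(-13*(-1/95) - 50*1/57) + 5) = 8349/3767 - 43474/(-20*(13/95 - 50/57) + 5) = 8349/3767 - 43474/(-20*(-211/285) + 5) = 8349/3767 - 43474/(844/57 + 5) = 8349/3767 - 43474/1129/57 = 8349/3767 - 43474*57/1129 = 8349/3767 - 2478018/1129 = -9325267785/4252943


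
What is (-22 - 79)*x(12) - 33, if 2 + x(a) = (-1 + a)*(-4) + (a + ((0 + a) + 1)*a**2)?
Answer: -185671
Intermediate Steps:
x(a) = 2 - 3*a + a**2*(1 + a) (x(a) = -2 + ((-1 + a)*(-4) + (a + ((0 + a) + 1)*a**2)) = -2 + ((4 - 4*a) + (a + (a + 1)*a**2)) = -2 + ((4 - 4*a) + (a + (1 + a)*a**2)) = -2 + ((4 - 4*a) + (a + a**2*(1 + a))) = -2 + (4 - 3*a + a**2*(1 + a)) = 2 - 3*a + a**2*(1 + a))
(-22 - 79)*x(12) - 33 = (-22 - 79)*(2 + 12**2 + 12**3 - 3*12) - 33 = -101*(2 + 144 + 1728 - 36) - 33 = -101*1838 - 33 = -185638 - 33 = -185671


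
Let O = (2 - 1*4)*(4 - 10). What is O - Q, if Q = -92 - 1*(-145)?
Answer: -41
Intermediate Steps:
O = 12 (O = (2 - 4)*(-6) = -2*(-6) = 12)
Q = 53 (Q = -92 + 145 = 53)
O - Q = 12 - 1*53 = 12 - 53 = -41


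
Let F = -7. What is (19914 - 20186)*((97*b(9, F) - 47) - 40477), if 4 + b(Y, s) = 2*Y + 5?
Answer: 10521232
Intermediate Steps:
b(Y, s) = 1 + 2*Y (b(Y, s) = -4 + (2*Y + 5) = -4 + (5 + 2*Y) = 1 + 2*Y)
(19914 - 20186)*((97*b(9, F) - 47) - 40477) = (19914 - 20186)*((97*(1 + 2*9) - 47) - 40477) = -272*((97*(1 + 18) - 47) - 40477) = -272*((97*19 - 47) - 40477) = -272*((1843 - 47) - 40477) = -272*(1796 - 40477) = -272*(-38681) = 10521232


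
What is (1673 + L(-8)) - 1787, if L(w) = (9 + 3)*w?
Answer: -210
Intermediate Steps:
L(w) = 12*w
(1673 + L(-8)) - 1787 = (1673 + 12*(-8)) - 1787 = (1673 - 96) - 1787 = 1577 - 1787 = -210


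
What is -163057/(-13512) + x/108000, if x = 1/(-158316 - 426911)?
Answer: 429414115224937/35584142508000 ≈ 12.068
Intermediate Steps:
x = -1/585227 (x = 1/(-585227) = -1/585227 ≈ -1.7087e-6)
-163057/(-13512) + x/108000 = -163057/(-13512) - 1/585227/108000 = -163057*(-1/13512) - 1/585227*1/108000 = 163057/13512 - 1/63204516000 = 429414115224937/35584142508000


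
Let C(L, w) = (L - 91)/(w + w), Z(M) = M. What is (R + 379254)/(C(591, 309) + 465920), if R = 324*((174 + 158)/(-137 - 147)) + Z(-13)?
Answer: 8311858671/10221836630 ≈ 0.81315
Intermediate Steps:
C(L, w) = (-91 + L)/(2*w) (C(L, w) = (-91 + L)/((2*w)) = (-91 + L)*(1/(2*w)) = (-91 + L)/(2*w))
R = -27815/71 (R = 324*((174 + 158)/(-137 - 147)) - 13 = 324*(332/(-284)) - 13 = 324*(332*(-1/284)) - 13 = 324*(-83/71) - 13 = -26892/71 - 13 = -27815/71 ≈ -391.76)
(R + 379254)/(C(591, 309) + 465920) = (-27815/71 + 379254)/((½)*(-91 + 591)/309 + 465920) = 26899219/(71*((½)*(1/309)*500 + 465920)) = 26899219/(71*(250/309 + 465920)) = 26899219/(71*(143969530/309)) = (26899219/71)*(309/143969530) = 8311858671/10221836630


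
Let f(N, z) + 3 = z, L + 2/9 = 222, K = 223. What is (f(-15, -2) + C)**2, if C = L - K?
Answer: 3136/81 ≈ 38.716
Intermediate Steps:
L = 1996/9 (L = -2/9 + 222 = 1996/9 ≈ 221.78)
f(N, z) = -3 + z
C = -11/9 (C = 1996/9 - 1*223 = 1996/9 - 223 = -11/9 ≈ -1.2222)
(f(-15, -2) + C)**2 = ((-3 - 2) - 11/9)**2 = (-5 - 11/9)**2 = (-56/9)**2 = 3136/81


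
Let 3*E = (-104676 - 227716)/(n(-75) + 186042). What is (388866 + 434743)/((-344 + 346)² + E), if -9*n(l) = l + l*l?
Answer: 114538480021/473178 ≈ 2.4206e+5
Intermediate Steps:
n(l) = -l/9 - l²/9 (n(l) = -(l + l*l)/9 = -(l + l²)/9 = -l/9 - l²/9)
E = -83098/139069 (E = ((-104676 - 227716)/(-⅑*(-75)*(1 - 75) + 186042))/3 = (-332392/(-⅑*(-75)*(-74) + 186042))/3 = (-332392/(-1850/3 + 186042))/3 = (-332392/556276/3)/3 = (-332392*3/556276)/3 = (⅓)*(-249294/139069) = -83098/139069 ≈ -0.59753)
(388866 + 434743)/((-344 + 346)² + E) = (388866 + 434743)/((-344 + 346)² - 83098/139069) = 823609/(2² - 83098/139069) = 823609/(4 - 83098/139069) = 823609/(473178/139069) = 823609*(139069/473178) = 114538480021/473178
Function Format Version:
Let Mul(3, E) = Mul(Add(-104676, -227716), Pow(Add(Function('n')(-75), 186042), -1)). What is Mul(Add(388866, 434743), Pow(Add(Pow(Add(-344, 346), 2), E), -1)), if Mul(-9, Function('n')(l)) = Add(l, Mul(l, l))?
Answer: Rational(114538480021, 473178) ≈ 2.4206e+5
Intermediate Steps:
Function('n')(l) = Add(Mul(Rational(-1, 9), l), Mul(Rational(-1, 9), Pow(l, 2))) (Function('n')(l) = Mul(Rational(-1, 9), Add(l, Mul(l, l))) = Mul(Rational(-1, 9), Add(l, Pow(l, 2))) = Add(Mul(Rational(-1, 9), l), Mul(Rational(-1, 9), Pow(l, 2))))
E = Rational(-83098, 139069) (E = Mul(Rational(1, 3), Mul(Add(-104676, -227716), Pow(Add(Mul(Rational(-1, 9), -75, Add(1, -75)), 186042), -1))) = Mul(Rational(1, 3), Mul(-332392, Pow(Add(Mul(Rational(-1, 9), -75, -74), 186042), -1))) = Mul(Rational(1, 3), Mul(-332392, Pow(Add(Rational(-1850, 3), 186042), -1))) = Mul(Rational(1, 3), Mul(-332392, Pow(Rational(556276, 3), -1))) = Mul(Rational(1, 3), Mul(-332392, Rational(3, 556276))) = Mul(Rational(1, 3), Rational(-249294, 139069)) = Rational(-83098, 139069) ≈ -0.59753)
Mul(Add(388866, 434743), Pow(Add(Pow(Add(-344, 346), 2), E), -1)) = Mul(Add(388866, 434743), Pow(Add(Pow(Add(-344, 346), 2), Rational(-83098, 139069)), -1)) = Mul(823609, Pow(Add(Pow(2, 2), Rational(-83098, 139069)), -1)) = Mul(823609, Pow(Add(4, Rational(-83098, 139069)), -1)) = Mul(823609, Pow(Rational(473178, 139069), -1)) = Mul(823609, Rational(139069, 473178)) = Rational(114538480021, 473178)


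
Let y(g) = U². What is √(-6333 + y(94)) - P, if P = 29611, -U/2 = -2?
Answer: -29611 + I*√6317 ≈ -29611.0 + 79.48*I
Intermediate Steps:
U = 4 (U = -2*(-2) = 4)
y(g) = 16 (y(g) = 4² = 16)
√(-6333 + y(94)) - P = √(-6333 + 16) - 1*29611 = √(-6317) - 29611 = I*√6317 - 29611 = -29611 + I*√6317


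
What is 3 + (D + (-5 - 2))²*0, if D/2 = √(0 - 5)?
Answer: 3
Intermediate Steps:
D = 2*I*√5 (D = 2*√(0 - 5) = 2*√(-5) = 2*(I*√5) = 2*I*√5 ≈ 4.4721*I)
3 + (D + (-5 - 2))²*0 = 3 + (2*I*√5 + (-5 - 2))²*0 = 3 + (2*I*√5 - 7)²*0 = 3 + (-7 + 2*I*√5)²*0 = 3 + 0 = 3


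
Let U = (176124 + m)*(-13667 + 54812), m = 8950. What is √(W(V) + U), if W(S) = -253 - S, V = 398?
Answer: √7614869079 ≈ 87263.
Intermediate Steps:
U = 7614869730 (U = (176124 + 8950)*(-13667 + 54812) = 185074*41145 = 7614869730)
√(W(V) + U) = √((-253 - 1*398) + 7614869730) = √((-253 - 398) + 7614869730) = √(-651 + 7614869730) = √7614869079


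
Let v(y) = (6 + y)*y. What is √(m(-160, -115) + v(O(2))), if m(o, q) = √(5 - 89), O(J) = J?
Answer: √(16 + 2*I*√21) ≈ 4.1496 + 1.1043*I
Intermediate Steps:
m(o, q) = 2*I*√21 (m(o, q) = √(-84) = 2*I*√21)
v(y) = y*(6 + y)
√(m(-160, -115) + v(O(2))) = √(2*I*√21 + 2*(6 + 2)) = √(2*I*√21 + 2*8) = √(2*I*√21 + 16) = √(16 + 2*I*√21)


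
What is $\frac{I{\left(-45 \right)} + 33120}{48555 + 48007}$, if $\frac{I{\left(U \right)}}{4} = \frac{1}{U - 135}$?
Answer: $\frac{1490399}{4345290} \approx 0.34299$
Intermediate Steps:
$I{\left(U \right)} = \frac{4}{-135 + U}$ ($I{\left(U \right)} = \frac{4}{U - 135} = \frac{4}{-135 + U}$)
$\frac{I{\left(-45 \right)} + 33120}{48555 + 48007} = \frac{\frac{4}{-135 - 45} + 33120}{48555 + 48007} = \frac{\frac{4}{-180} + 33120}{96562} = \left(4 \left(- \frac{1}{180}\right) + 33120\right) \frac{1}{96562} = \left(- \frac{1}{45} + 33120\right) \frac{1}{96562} = \frac{1490399}{45} \cdot \frac{1}{96562} = \frac{1490399}{4345290}$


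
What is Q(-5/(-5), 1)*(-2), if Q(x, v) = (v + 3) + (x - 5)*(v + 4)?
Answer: 32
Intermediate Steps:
Q(x, v) = 3 + v + (-5 + x)*(4 + v) (Q(x, v) = (3 + v) + (-5 + x)*(4 + v) = 3 + v + (-5 + x)*(4 + v))
Q(-5/(-5), 1)*(-2) = (-17 - 4*1 + 4*(-5/(-5)) + 1*(-5/(-5)))*(-2) = (-17 - 4 + 4*(-5*(-1/5)) + 1*(-5*(-1/5)))*(-2) = (-17 - 4 + 4*1 + 1*1)*(-2) = (-17 - 4 + 4 + 1)*(-2) = -16*(-2) = 32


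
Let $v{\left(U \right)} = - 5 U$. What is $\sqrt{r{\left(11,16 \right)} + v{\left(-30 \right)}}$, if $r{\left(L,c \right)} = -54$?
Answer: $4 \sqrt{6} \approx 9.798$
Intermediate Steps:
$\sqrt{r{\left(11,16 \right)} + v{\left(-30 \right)}} = \sqrt{-54 - -150} = \sqrt{-54 + 150} = \sqrt{96} = 4 \sqrt{6}$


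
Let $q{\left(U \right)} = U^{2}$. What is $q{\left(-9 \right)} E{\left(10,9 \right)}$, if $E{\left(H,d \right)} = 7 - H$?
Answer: $-243$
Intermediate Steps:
$q{\left(-9 \right)} E{\left(10,9 \right)} = \left(-9\right)^{2} \left(7 - 10\right) = 81 \left(7 - 10\right) = 81 \left(-3\right) = -243$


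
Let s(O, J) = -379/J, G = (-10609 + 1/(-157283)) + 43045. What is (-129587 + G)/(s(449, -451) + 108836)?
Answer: -6891370531034/7720301327445 ≈ -0.89263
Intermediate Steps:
G = 5101631387/157283 (G = (-10609 - 1/157283) + 43045 = -1668615348/157283 + 43045 = 5101631387/157283 ≈ 32436.)
(-129587 + G)/(s(449, -451) + 108836) = (-129587 + 5101631387/157283)/(-379/(-451) + 108836) = -15280200734/(157283*(-379*(-1/451) + 108836)) = -15280200734/(157283*(379/451 + 108836)) = -15280200734/(157283*49085415/451) = -15280200734/157283*451/49085415 = -6891370531034/7720301327445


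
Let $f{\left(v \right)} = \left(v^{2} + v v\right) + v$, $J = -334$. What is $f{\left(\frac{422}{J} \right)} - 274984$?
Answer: $- \frac{7668974971}{27889} \approx -2.7498 \cdot 10^{5}$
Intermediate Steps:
$f{\left(v \right)} = v + 2 v^{2}$ ($f{\left(v \right)} = \left(v^{2} + v^{2}\right) + v = 2 v^{2} + v = v + 2 v^{2}$)
$f{\left(\frac{422}{J} \right)} - 274984 = \frac{422}{-334} \left(1 + 2 \frac{422}{-334}\right) - 274984 = 422 \left(- \frac{1}{334}\right) \left(1 + 2 \cdot 422 \left(- \frac{1}{334}\right)\right) - 274984 = - \frac{211 \left(1 + 2 \left(- \frac{211}{167}\right)\right)}{167} - 274984 = - \frac{211 \left(1 - \frac{422}{167}\right)}{167} - 274984 = \left(- \frac{211}{167}\right) \left(- \frac{255}{167}\right) - 274984 = \frac{53805}{27889} - 274984 = - \frac{7668974971}{27889}$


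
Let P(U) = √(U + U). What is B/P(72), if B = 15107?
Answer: 15107/12 ≈ 1258.9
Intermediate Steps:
P(U) = √2*√U (P(U) = √(2*U) = √2*√U)
B/P(72) = 15107/((√2*√72)) = 15107/((√2*(6*√2))) = 15107/12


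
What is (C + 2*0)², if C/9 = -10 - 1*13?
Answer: 42849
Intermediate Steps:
C = -207 (C = 9*(-10 - 1*13) = 9*(-10 - 13) = 9*(-23) = -207)
(C + 2*0)² = (-207 + 2*0)² = (-207 + 0)² = (-207)² = 42849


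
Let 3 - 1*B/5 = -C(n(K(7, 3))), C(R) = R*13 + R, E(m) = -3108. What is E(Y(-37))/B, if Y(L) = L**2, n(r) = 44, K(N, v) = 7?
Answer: -3108/3095 ≈ -1.0042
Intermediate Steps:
C(R) = 14*R (C(R) = 13*R + R = 14*R)
B = 3095 (B = 15 - (-5)*14*44 = 15 - (-5)*616 = 15 - 5*(-616) = 15 + 3080 = 3095)
E(Y(-37))/B = -3108/3095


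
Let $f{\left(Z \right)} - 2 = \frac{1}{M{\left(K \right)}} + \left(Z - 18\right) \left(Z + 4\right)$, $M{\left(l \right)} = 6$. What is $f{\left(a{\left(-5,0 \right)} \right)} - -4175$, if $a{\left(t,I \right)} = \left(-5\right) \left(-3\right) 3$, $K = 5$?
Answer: $\frac{33001}{6} \approx 5500.2$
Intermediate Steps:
$a{\left(t,I \right)} = 45$ ($a{\left(t,I \right)} = 15 \cdot 3 = 45$)
$f{\left(Z \right)} = \frac{13}{6} + \left(-18 + Z\right) \left(4 + Z\right)$ ($f{\left(Z \right)} = 2 + \left(\frac{1}{6} + \left(Z - 18\right) \left(Z + 4\right)\right) = 2 + \left(\frac{1}{6} + \left(-18 + Z\right) \left(4 + Z\right)\right) = \frac{13}{6} + \left(-18 + Z\right) \left(4 + Z\right)$)
$f{\left(a{\left(-5,0 \right)} \right)} - -4175 = \left(- \frac{419}{6} + 45^{2} - 630\right) - -4175 = \left(- \frac{419}{6} + 2025 - 630\right) + 4175 = \frac{7951}{6} + 4175 = \frac{33001}{6}$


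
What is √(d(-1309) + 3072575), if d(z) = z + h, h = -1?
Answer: √3071265 ≈ 1752.5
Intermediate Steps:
d(z) = -1 + z (d(z) = z - 1 = -1 + z)
√(d(-1309) + 3072575) = √((-1 - 1309) + 3072575) = √(-1310 + 3072575) = √3071265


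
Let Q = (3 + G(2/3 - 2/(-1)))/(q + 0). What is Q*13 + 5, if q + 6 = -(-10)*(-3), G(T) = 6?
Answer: 7/4 ≈ 1.7500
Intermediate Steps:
q = -36 (q = -6 - (-10)*(-3) = -6 - 2*15 = -6 - 30 = -36)
Q = -¼ (Q = (3 + 6)/(-36 + 0) = 9/(-36) = 9*(-1/36) = -¼ ≈ -0.25000)
Q*13 + 5 = -¼*13 + 5 = -13/4 + 5 = 7/4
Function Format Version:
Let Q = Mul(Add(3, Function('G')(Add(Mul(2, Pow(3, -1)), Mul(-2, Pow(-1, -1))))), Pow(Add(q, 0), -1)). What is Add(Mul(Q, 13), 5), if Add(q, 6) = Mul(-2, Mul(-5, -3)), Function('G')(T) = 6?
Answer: Rational(7, 4) ≈ 1.7500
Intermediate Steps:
q = -36 (q = Add(-6, Mul(-2, Mul(-5, -3))) = Add(-6, Mul(-2, 15)) = Add(-6, -30) = -36)
Q = Rational(-1, 4) (Q = Mul(Add(3, 6), Pow(Add(-36, 0), -1)) = Mul(9, Pow(-36, -1)) = Mul(9, Rational(-1, 36)) = Rational(-1, 4) ≈ -0.25000)
Add(Mul(Q, 13), 5) = Add(Mul(Rational(-1, 4), 13), 5) = Add(Rational(-13, 4), 5) = Rational(7, 4)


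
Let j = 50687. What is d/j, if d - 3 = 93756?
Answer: 93759/50687 ≈ 1.8498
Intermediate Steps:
d = 93759 (d = 3 + 93756 = 93759)
d/j = 93759/50687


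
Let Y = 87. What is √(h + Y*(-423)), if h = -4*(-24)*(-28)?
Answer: I*√39489 ≈ 198.72*I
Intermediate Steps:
h = -2688 (h = 96*(-28) = -2688)
√(h + Y*(-423)) = √(-2688 + 87*(-423)) = √(-2688 - 36801) = √(-39489) = I*√39489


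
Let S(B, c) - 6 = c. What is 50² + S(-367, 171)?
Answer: 2677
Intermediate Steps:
S(B, c) = 6 + c
50² + S(-367, 171) = 50² + (6 + 171) = 2500 + 177 = 2677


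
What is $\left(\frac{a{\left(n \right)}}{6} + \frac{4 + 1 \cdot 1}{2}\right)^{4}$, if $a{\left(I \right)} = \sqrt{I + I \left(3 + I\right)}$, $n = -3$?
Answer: $\frac{\left(15 + i \sqrt{3}\right)^{4}}{1296} \approx 35.944 + 17.802 i$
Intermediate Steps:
$\left(\frac{a{\left(n \right)}}{6} + \frac{4 + 1 \cdot 1}{2}\right)^{4} = \left(\frac{\sqrt{- 3 \left(4 - 3\right)}}{6} + \frac{4 + 1 \cdot 1}{2}\right)^{4} = \left(\sqrt{\left(-3\right) 1} \cdot \frac{1}{6} + \left(4 + 1\right) \frac{1}{2}\right)^{4} = \left(\sqrt{-3} \cdot \frac{1}{6} + 5 \cdot \frac{1}{2}\right)^{4} = \left(i \sqrt{3} \cdot \frac{1}{6} + \frac{5}{2}\right)^{4} = \left(\frac{i \sqrt{3}}{6} + \frac{5}{2}\right)^{4} = \left(\frac{5}{2} + \frac{i \sqrt{3}}{6}\right)^{4}$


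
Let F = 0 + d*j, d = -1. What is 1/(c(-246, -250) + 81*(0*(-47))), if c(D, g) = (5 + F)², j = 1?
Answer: 1/16 ≈ 0.062500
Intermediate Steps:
F = -1 (F = 0 - 1*1 = 0 - 1 = -1)
c(D, g) = 16 (c(D, g) = (5 - 1)² = 4² = 16)
1/(c(-246, -250) + 81*(0*(-47))) = 1/(16 + 81*(0*(-47))) = 1/(16 + 81*0) = 1/(16 + 0) = 1/16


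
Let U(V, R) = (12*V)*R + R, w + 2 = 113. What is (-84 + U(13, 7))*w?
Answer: 112665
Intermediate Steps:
w = 111 (w = -2 + 113 = 111)
U(V, R) = R + 12*R*V (U(V, R) = 12*R*V + R = R + 12*R*V)
(-84 + U(13, 7))*w = (-84 + 7*(1 + 12*13))*111 = (-84 + 7*(1 + 156))*111 = (-84 + 7*157)*111 = (-84 + 1099)*111 = 1015*111 = 112665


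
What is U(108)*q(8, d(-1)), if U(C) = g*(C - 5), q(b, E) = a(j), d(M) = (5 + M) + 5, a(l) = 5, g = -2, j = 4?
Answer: -1030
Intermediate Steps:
d(M) = 10 + M
q(b, E) = 5
U(C) = 10 - 2*C (U(C) = -2*(C - 5) = -2*(-5 + C) = 10 - 2*C)
U(108)*q(8, d(-1)) = (10 - 2*108)*5 = (10 - 216)*5 = -206*5 = -1030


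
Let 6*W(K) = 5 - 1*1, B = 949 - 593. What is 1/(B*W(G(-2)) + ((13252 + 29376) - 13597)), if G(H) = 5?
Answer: 3/87805 ≈ 3.4167e-5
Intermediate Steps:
B = 356
W(K) = 2/3 (W(K) = (5 - 1*1)/6 = (5 - 1)/6 = (1/6)*4 = 2/3)
1/(B*W(G(-2)) + ((13252 + 29376) - 13597)) = 1/(356*(2/3) + ((13252 + 29376) - 13597)) = 1/(712/3 + (42628 - 13597)) = 1/(712/3 + 29031) = 1/(87805/3) = 3/87805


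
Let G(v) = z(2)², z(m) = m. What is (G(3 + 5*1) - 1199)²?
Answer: 1428025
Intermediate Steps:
G(v) = 4 (G(v) = 2² = 4)
(G(3 + 5*1) - 1199)² = (4 - 1199)² = (-1195)² = 1428025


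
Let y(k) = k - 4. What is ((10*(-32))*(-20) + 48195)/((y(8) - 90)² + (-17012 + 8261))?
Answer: -10919/271 ≈ -40.292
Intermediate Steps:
y(k) = -4 + k
((10*(-32))*(-20) + 48195)/((y(8) - 90)² + (-17012 + 8261)) = ((10*(-32))*(-20) + 48195)/(((-4 + 8) - 90)² + (-17012 + 8261)) = (-320*(-20) + 48195)/((4 - 90)² - 8751) = (6400 + 48195)/((-86)² - 8751) = 54595/(7396 - 8751) = 54595/(-1355) = 54595*(-1/1355) = -10919/271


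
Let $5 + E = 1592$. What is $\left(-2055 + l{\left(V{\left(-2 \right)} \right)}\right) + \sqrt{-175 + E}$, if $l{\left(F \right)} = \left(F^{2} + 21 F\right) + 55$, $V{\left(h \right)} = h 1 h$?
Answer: $-1900 + 2 \sqrt{353} \approx -1862.4$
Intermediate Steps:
$E = 1587$ ($E = -5 + 1592 = 1587$)
$V{\left(h \right)} = h^{2}$ ($V{\left(h \right)} = h h = h^{2}$)
$l{\left(F \right)} = 55 + F^{2} + 21 F$
$\left(-2055 + l{\left(V{\left(-2 \right)} \right)}\right) + \sqrt{-175 + E} = \left(-2055 + \left(55 + \left(\left(-2\right)^{2}\right)^{2} + 21 \left(-2\right)^{2}\right)\right) + \sqrt{-175 + 1587} = \left(-2055 + \left(55 + 4^{2} + 21 \cdot 4\right)\right) + \sqrt{1412} = \left(-2055 + \left(55 + 16 + 84\right)\right) + 2 \sqrt{353} = \left(-2055 + 155\right) + 2 \sqrt{353} = -1900 + 2 \sqrt{353}$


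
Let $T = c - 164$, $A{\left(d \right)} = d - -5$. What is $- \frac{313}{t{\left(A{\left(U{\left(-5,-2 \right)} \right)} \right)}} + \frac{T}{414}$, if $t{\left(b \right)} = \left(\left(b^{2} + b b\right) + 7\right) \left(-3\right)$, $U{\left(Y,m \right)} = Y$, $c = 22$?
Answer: $\frac{21100}{1449} \approx 14.562$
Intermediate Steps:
$A{\left(d \right)} = 5 + d$ ($A{\left(d \right)} = d + 5 = 5 + d$)
$t{\left(b \right)} = -21 - 6 b^{2}$ ($t{\left(b \right)} = \left(\left(b^{2} + b^{2}\right) + 7\right) \left(-3\right) = \left(2 b^{2} + 7\right) \left(-3\right) = \left(7 + 2 b^{2}\right) \left(-3\right) = -21 - 6 b^{2}$)
$T = -142$ ($T = 22 - 164 = -142$)
$- \frac{313}{t{\left(A{\left(U{\left(-5,-2 \right)} \right)} \right)}} + \frac{T}{414} = - \frac{313}{-21 - 6 \left(5 - 5\right)^{2}} - \frac{142}{414} = - \frac{313}{-21 - 6 \cdot 0^{2}} - \frac{71}{207} = - \frac{313}{-21 - 0} - \frac{71}{207} = - \frac{313}{-21 + 0} - \frac{71}{207} = - \frac{313}{-21} - \frac{71}{207} = \left(-313\right) \left(- \frac{1}{21}\right) - \frac{71}{207} = \frac{313}{21} - \frac{71}{207} = \frac{21100}{1449}$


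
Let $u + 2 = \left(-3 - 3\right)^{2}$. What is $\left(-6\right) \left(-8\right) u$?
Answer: $1632$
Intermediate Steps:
$u = 34$ ($u = -2 + \left(-3 - 3\right)^{2} = -2 + \left(-6\right)^{2} = -2 + 36 = 34$)
$\left(-6\right) \left(-8\right) u = \left(-6\right) \left(-8\right) 34 = 48 \cdot 34 = 1632$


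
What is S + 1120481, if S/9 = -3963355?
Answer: -34549714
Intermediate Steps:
S = -35670195 (S = 9*(-3963355) = -35670195)
S + 1120481 = -35670195 + 1120481 = -34549714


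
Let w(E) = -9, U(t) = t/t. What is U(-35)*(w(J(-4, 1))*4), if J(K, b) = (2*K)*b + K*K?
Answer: -36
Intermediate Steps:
J(K, b) = K**2 + 2*K*b (J(K, b) = 2*K*b + K**2 = K**2 + 2*K*b)
U(t) = 1
U(-35)*(w(J(-4, 1))*4) = 1*(-9*4) = 1*(-36) = -36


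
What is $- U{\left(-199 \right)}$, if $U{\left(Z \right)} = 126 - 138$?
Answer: $12$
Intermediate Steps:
$U{\left(Z \right)} = -12$ ($U{\left(Z \right)} = 126 - 138 = -12$)
$- U{\left(-199 \right)} = \left(-1\right) \left(-12\right) = 12$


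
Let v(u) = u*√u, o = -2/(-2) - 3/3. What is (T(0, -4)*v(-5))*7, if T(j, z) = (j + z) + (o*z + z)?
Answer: 280*I*√5 ≈ 626.1*I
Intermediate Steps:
o = 0 (o = -2*(-½) - 3*⅓ = 1 - 1 = 0)
T(j, z) = j + 2*z (T(j, z) = (j + z) + (0*z + z) = (j + z) + (0 + z) = (j + z) + z = j + 2*z)
v(u) = u^(3/2)
(T(0, -4)*v(-5))*7 = ((0 + 2*(-4))*(-5)^(3/2))*7 = ((0 - 8)*(-5*I*√5))*7 = -(-40)*I*√5*7 = (40*I*√5)*7 = 280*I*√5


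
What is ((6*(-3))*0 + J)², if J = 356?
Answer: 126736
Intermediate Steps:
((6*(-3))*0 + J)² = ((6*(-3))*0 + 356)² = (-18*0 + 356)² = (0 + 356)² = 356² = 126736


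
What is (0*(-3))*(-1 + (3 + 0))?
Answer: 0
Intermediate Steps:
(0*(-3))*(-1 + (3 + 0)) = 0*(-1 + 3) = 0*2 = 0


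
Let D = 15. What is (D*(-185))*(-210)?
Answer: 582750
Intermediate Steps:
(D*(-185))*(-210) = (15*(-185))*(-210) = -2775*(-210) = 582750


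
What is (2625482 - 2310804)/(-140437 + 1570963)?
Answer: 157339/715263 ≈ 0.21997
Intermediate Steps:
(2625482 - 2310804)/(-140437 + 1570963) = 314678/1430526 = 314678*(1/1430526) = 157339/715263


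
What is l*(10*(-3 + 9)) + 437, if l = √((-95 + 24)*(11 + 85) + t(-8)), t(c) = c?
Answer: 437 + 120*I*√1706 ≈ 437.0 + 4956.5*I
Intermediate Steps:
l = 2*I*√1706 (l = √((-95 + 24)*(11 + 85) - 8) = √(-71*96 - 8) = √(-6816 - 8) = √(-6824) = 2*I*√1706 ≈ 82.608*I)
l*(10*(-3 + 9)) + 437 = (2*I*√1706)*(10*(-3 + 9)) + 437 = (2*I*√1706)*(10*6) + 437 = (2*I*√1706)*60 + 437 = 120*I*√1706 + 437 = 437 + 120*I*√1706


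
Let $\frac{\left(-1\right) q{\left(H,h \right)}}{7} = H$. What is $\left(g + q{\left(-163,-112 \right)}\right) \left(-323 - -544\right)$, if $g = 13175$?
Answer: $3163836$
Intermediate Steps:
$q{\left(H,h \right)} = - 7 H$
$\left(g + q{\left(-163,-112 \right)}\right) \left(-323 - -544\right) = \left(13175 - -1141\right) \left(-323 - -544\right) = \left(13175 + 1141\right) \left(-323 + 544\right) = 14316 \cdot 221 = 3163836$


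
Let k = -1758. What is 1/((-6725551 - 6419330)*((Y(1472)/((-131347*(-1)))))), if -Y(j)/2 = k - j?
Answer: -6913/4469259540 ≈ -1.5468e-6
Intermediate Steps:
Y(j) = 3516 + 2*j (Y(j) = -2*(-1758 - j) = 3516 + 2*j)
1/((-6725551 - 6419330)*((Y(1472)/((-131347*(-1)))))) = 1/((-6725551 - 6419330)*(((3516 + 2*1472)/((-131347*(-1)))))) = 1/((-13144881)*(((3516 + 2944)/131347))) = -1/(13144881*(6460*(1/131347))) = -1/(13144881*340/6913) = -1/13144881*6913/340 = -6913/4469259540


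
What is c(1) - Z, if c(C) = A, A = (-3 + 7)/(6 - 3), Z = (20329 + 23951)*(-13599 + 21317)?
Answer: -1025259116/3 ≈ -3.4175e+8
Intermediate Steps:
Z = 341753040 (Z = 44280*7718 = 341753040)
A = 4/3 ≈ 1.3333
c(C) = 4/3
c(1) - Z = 4/3 - 1*341753040 = 4/3 - 341753040 = -1025259116/3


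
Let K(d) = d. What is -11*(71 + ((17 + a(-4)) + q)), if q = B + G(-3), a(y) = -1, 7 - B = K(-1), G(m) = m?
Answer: -1012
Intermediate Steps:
B = 8 (B = 7 - 1*(-1) = 7 + 1 = 8)
q = 5 (q = 8 - 3 = 5)
-11*(71 + ((17 + a(-4)) + q)) = -11*(71 + ((17 - 1) + 5)) = -11*(71 + (16 + 5)) = -11*(71 + 21) = -11*92 = -1012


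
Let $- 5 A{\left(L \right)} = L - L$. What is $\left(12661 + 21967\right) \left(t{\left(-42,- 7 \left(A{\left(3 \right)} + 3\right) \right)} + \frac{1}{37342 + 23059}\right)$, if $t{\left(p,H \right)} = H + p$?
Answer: $- \frac{11978964776}{5491} \approx -2.1816 \cdot 10^{6}$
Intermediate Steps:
$A{\left(L \right)} = 0$ ($A{\left(L \right)} = - \frac{L - L}{5} = \left(- \frac{1}{5}\right) 0 = 0$)
$\left(12661 + 21967\right) \left(t{\left(-42,- 7 \left(A{\left(3 \right)} + 3\right) \right)} + \frac{1}{37342 + 23059}\right) = \left(12661 + 21967\right) \left(\left(- 7 \left(0 + 3\right) - 42\right) + \frac{1}{37342 + 23059}\right) = 34628 \left(\left(\left(-7\right) 3 - 42\right) + \frac{1}{60401}\right) = 34628 \left(\left(-21 - 42\right) + \frac{1}{60401}\right) = 34628 \left(-63 + \frac{1}{60401}\right) = 34628 \left(- \frac{3805262}{60401}\right) = - \frac{11978964776}{5491}$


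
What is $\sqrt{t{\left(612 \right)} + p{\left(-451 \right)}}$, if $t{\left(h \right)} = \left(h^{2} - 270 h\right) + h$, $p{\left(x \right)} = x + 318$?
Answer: $\sqrt{209783} \approx 458.02$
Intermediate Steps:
$p{\left(x \right)} = 318 + x$
$t{\left(h \right)} = h^{2} - 269 h$
$\sqrt{t{\left(612 \right)} + p{\left(-451 \right)}} = \sqrt{612 \left(-269 + 612\right) + \left(318 - 451\right)} = \sqrt{612 \cdot 343 - 133} = \sqrt{209916 - 133} = \sqrt{209783}$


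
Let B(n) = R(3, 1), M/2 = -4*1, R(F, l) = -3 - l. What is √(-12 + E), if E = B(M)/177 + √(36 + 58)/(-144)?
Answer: √(-6026496 - 3481*√94)/708 ≈ 3.4771*I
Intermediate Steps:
M = -8 (M = 2*(-4*1) = 2*(-4) = -8)
B(n) = -4 (B(n) = -3 - 1*1 = -3 - 1 = -4)
E = -4/177 - √94/144 (E = -4/177 + √(36 + 58)/(-144) = -4*1/177 + √94*(-1/144) = -4/177 - √94/144 ≈ -0.089928)
√(-12 + E) = √(-12 + (-4/177 - √94/144)) = √(-2128/177 - √94/144)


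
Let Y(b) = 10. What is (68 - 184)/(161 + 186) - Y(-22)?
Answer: -3586/347 ≈ -10.334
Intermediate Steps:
(68 - 184)/(161 + 186) - Y(-22) = (68 - 184)/(161 + 186) - 1*10 = -116/347 - 10 = -3586/347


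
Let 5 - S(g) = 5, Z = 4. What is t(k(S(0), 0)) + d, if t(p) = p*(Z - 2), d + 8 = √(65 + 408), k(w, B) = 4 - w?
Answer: √473 ≈ 21.749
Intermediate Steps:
S(g) = 0 (S(g) = 5 - 1*5 = 5 - 5 = 0)
d = -8 + √473 (d = -8 + √(65 + 408) = -8 + √473 ≈ 13.749)
t(p) = 2*p (t(p) = p*(4 - 2) = p*2 = 2*p)
t(k(S(0), 0)) + d = 2*(4 - 1*0) + (-8 + √473) = 2*(4 + 0) + (-8 + √473) = 2*4 + (-8 + √473) = 8 + (-8 + √473) = √473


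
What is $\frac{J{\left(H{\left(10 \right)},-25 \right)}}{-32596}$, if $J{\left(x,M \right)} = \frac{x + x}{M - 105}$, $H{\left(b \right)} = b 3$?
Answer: $\frac{3}{211874} \approx 1.4159 \cdot 10^{-5}$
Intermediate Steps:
$H{\left(b \right)} = 3 b$
$J{\left(x,M \right)} = \frac{2 x}{-105 + M}$
$\frac{J{\left(H{\left(10 \right)},-25 \right)}}{-32596} = \frac{2 \cdot 3 \cdot 10 \frac{1}{-105 - 25}}{-32596} = 2 \cdot 30 \frac{1}{-130} \left(- \frac{1}{32596}\right) = 2 \cdot 30 \left(- \frac{1}{130}\right) \left(- \frac{1}{32596}\right) = \left(- \frac{6}{13}\right) \left(- \frac{1}{32596}\right) = \frac{3}{211874}$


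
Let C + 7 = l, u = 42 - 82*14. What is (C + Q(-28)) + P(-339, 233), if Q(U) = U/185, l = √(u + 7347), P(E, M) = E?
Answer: -49423/185 ≈ -267.15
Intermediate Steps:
u = -1106 (u = 42 - 1148 = -1106)
l = 79 (l = √(-1106 + 7347) = √6241 = 79)
Q(U) = U/185 (Q(U) = U*(1/185) = U/185)
C = 72 (C = -7 + 79 = 72)
(C + Q(-28)) + P(-339, 233) = (72 + (1/185)*(-28)) - 339 = (72 - 28/185) - 339 = 13292/185 - 339 = -49423/185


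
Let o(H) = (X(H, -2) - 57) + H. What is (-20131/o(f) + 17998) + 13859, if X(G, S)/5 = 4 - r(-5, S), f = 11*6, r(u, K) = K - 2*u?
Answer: 370558/11 ≈ 33687.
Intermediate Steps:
f = 66
X(G, S) = -30 - 5*S (X(G, S) = 5*(4 - (S - 2*(-5))) = 5*(4 - (S + 10)) = 5*(4 - (10 + S)) = 5*(4 + (-10 - S)) = 5*(-6 - S) = -30 - 5*S)
o(H) = -77 + H (o(H) = ((-30 - 5*(-2)) - 57) + H = ((-30 + 10) - 57) + H = (-20 - 57) + H = -77 + H)
(-20131/o(f) + 17998) + 13859 = (-20131/(-77 + 66) + 17998) + 13859 = (-20131/(-11) + 17998) + 13859 = (-20131*(-1/11) + 17998) + 13859 = (20131/11 + 17998) + 13859 = 218109/11 + 13859 = 370558/11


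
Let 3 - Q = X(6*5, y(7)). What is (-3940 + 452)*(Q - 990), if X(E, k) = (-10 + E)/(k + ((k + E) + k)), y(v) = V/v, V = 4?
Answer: 382378976/111 ≈ 3.4449e+6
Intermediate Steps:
y(v) = 4/v
X(E, k) = (-10 + E)/(E + 3*k) (X(E, k) = (-10 + E)/(k + ((E + k) + k)) = (-10 + E)/(k + (E + 2*k)) = (-10 + E)/(E + 3*k))
Q = 263/111 (Q = 3 - (-10 + 6*5)/(6*5 + 3*(4/7)) = 3 - (-10 + 30)/(30 + 3*(4*(⅐))) = 3 - 20/(30 + 3*(4/7)) = 3 - 20/(30 + 12/7) = 3 - 20/222/7 = 3 - 7*20/222 = 3 - 1*70/111 = 3 - 70/111 = 263/111 ≈ 2.3694)
(-3940 + 452)*(Q - 990) = (-3940 + 452)*(263/111 - 990) = -3488*(-109627/111) = 382378976/111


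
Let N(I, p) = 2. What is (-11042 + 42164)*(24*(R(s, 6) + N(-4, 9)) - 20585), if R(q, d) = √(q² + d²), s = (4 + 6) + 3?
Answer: -639152514 + 746928*√205 ≈ -6.2846e+8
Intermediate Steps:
s = 13 (s = 10 + 3 = 13)
R(q, d) = √(d² + q²)
(-11042 + 42164)*(24*(R(s, 6) + N(-4, 9)) - 20585) = (-11042 + 42164)*(24*(√(6² + 13²) + 2) - 20585) = 31122*(24*(√(36 + 169) + 2) - 20585) = 31122*(24*(√205 + 2) - 20585) = 31122*(24*(2 + √205) - 20585) = 31122*((48 + 24*√205) - 20585) = 31122*(-20537 + 24*√205) = -639152514 + 746928*√205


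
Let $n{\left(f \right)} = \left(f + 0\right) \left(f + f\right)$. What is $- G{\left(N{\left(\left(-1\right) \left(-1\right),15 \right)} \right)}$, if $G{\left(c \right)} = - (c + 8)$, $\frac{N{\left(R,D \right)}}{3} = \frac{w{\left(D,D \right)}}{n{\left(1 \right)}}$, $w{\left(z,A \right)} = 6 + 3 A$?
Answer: $\frac{169}{2} \approx 84.5$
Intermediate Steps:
$n{\left(f \right)} = 2 f^{2}$ ($n{\left(f \right)} = f 2 f = 2 f^{2}$)
$N{\left(R,D \right)} = 9 + \frac{9 D}{2}$ ($N{\left(R,D \right)} = 3 \frac{6 + 3 D}{2 \cdot 1^{2}} = 3 \frac{6 + 3 D}{2 \cdot 1} = 3 \frac{6 + 3 D}{2} = 3 \left(6 + 3 D\right) \frac{1}{2} = 3 \left(3 + \frac{3 D}{2}\right) = 9 + \frac{9 D}{2}$)
$G{\left(c \right)} = -8 - c$ ($G{\left(c \right)} = - (8 + c) = -8 - c$)
$- G{\left(N{\left(\left(-1\right) \left(-1\right),15 \right)} \right)} = - (-8 - \left(9 + \frac{9}{2} \cdot 15\right)) = - (-8 - \left(9 + \frac{135}{2}\right)) = - (-8 - \frac{153}{2}) = \left(-1\right) \left(- \frac{169}{2}\right) = \frac{169}{2}$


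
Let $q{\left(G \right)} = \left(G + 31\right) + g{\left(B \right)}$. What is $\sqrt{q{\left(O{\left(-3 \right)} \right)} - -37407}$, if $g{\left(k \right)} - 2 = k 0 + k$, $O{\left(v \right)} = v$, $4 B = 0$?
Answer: $\sqrt{37437} \approx 193.49$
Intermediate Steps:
$B = 0$ ($B = \frac{1}{4} \cdot 0 = 0$)
$g{\left(k \right)} = 2 + k$ ($g{\left(k \right)} = 2 + \left(k 0 + k\right) = 2 + \left(0 + k\right) = 2 + k$)
$q{\left(G \right)} = 33 + G$ ($q{\left(G \right)} = \left(G + 31\right) + \left(2 + 0\right) = \left(31 + G\right) + 2 = 33 + G$)
$\sqrt{q{\left(O{\left(-3 \right)} \right)} - -37407} = \sqrt{\left(33 - 3\right) - -37407} = \sqrt{30 + 37407} = \sqrt{37437}$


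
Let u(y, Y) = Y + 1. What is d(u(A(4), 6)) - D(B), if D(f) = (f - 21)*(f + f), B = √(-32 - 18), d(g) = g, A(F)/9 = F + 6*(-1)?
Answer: 107 + 210*I*√2 ≈ 107.0 + 296.98*I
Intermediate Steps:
A(F) = -54 + 9*F (A(F) = 9*(F + 6*(-1)) = 9*(F - 6) = 9*(-6 + F) = -54 + 9*F)
u(y, Y) = 1 + Y
B = 5*I*√2 (B = √(-50) = 5*I*√2 ≈ 7.0711*I)
D(f) = 2*f*(-21 + f) (D(f) = (-21 + f)*(2*f) = 2*f*(-21 + f))
d(u(A(4), 6)) - D(B) = (1 + 6) - 2*5*I*√2*(-21 + 5*I*√2) = 7 - 10*I*√2*(-21 + 5*I*√2)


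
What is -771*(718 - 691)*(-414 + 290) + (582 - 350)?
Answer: 2581540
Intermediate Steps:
-771*(718 - 691)*(-414 + 290) + (582 - 350) = -20817*(-124) + 232 = -771*(-3348) + 232 = 2581308 + 232 = 2581540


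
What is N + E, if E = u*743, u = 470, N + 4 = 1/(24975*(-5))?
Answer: 43607099249/124875 ≈ 3.4921e+5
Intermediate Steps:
N = -499501/124875 (N = -4 + 1/(24975*(-5)) = -4 + 1/(-124875) = -4 - 1/124875 = -499501/124875 ≈ -4.0000)
E = 349210 (E = 470*743 = 349210)
N + E = -499501/124875 + 349210 = 43607099249/124875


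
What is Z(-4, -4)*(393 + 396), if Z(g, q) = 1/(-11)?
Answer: -789/11 ≈ -71.727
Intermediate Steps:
Z(g, q) = -1/11
Z(-4, -4)*(393 + 396) = -(393 + 396)/11 = -1/11*789 = -789/11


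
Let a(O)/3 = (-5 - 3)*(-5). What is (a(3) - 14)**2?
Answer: 11236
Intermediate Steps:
a(O) = 120 (a(O) = 3*((-5 - 3)*(-5)) = 3*(-8*(-5)) = 3*40 = 120)
(a(3) - 14)**2 = (120 - 14)**2 = 106**2 = 11236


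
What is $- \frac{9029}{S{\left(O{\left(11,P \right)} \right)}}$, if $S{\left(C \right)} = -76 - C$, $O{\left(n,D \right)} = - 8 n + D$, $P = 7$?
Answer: $- \frac{9029}{5} \approx -1805.8$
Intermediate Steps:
$O{\left(n,D \right)} = D - 8 n$
$- \frac{9029}{S{\left(O{\left(11,P \right)} \right)}} = - \frac{9029}{-76 - \left(7 - 88\right)} = - \frac{9029}{-76 - -81} = - \frac{9029}{-76 + 81} = - \frac{9029}{5}$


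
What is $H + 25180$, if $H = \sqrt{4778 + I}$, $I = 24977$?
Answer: $25180 + \sqrt{29755} \approx 25353.0$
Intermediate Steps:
$H = \sqrt{29755}$ ($H = \sqrt{4778 + 24977} = \sqrt{29755} \approx 172.5$)
$H + 25180 = \sqrt{29755} + 25180 = 25180 + \sqrt{29755}$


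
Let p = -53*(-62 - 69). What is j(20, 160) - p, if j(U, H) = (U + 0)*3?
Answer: -6883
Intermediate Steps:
j(U, H) = 3*U (j(U, H) = U*3 = 3*U)
p = 6943 (p = -53*(-131) = 6943)
j(20, 160) - p = 3*20 - 1*6943 = 60 - 6943 = -6883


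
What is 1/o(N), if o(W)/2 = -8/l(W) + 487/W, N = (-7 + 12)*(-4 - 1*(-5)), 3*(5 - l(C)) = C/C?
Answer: 35/6698 ≈ 0.0052254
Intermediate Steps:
l(C) = 14/3 (l(C) = 5 - C/(3*C) = 5 - ⅓*1 = 5 - ⅓ = 14/3)
N = 5 (N = 5*(-4 + 5) = 5*1 = 5)
o(W) = -24/7 + 974/W (o(W) = 2*(-8/14/3 + 487/W) = 2*(-8*3/14 + 487/W) = 2*(-12/7 + 487/W) = -24/7 + 974/W)
1/o(N) = 1/(-24/7 + 974/5) = 1/(6698/35) = 35/6698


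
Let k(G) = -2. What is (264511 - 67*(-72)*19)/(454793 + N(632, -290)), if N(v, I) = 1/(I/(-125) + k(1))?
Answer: 407048/519767 ≈ 0.78314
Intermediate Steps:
N(v, I) = 1/(-2 - I/125) (N(v, I) = 1/(I/(-125) - 2) = 1/(I*(-1/125) - 2) = 1/(-I/125 - 2) = 1/(-2 - I/125))
(264511 - 67*(-72)*19)/(454793 + N(632, -290)) = (264511 - 67*(-72)*19)/(454793 - 125/(250 - 290)) = (264511 + 4824*19)/(454793 - 125/(-40)) = (264511 + 91656)/(454793 - 125*(-1/40)) = 356167/(454793 + 25/8) = 356167/(3638369/8) = 356167*(8/3638369) = 407048/519767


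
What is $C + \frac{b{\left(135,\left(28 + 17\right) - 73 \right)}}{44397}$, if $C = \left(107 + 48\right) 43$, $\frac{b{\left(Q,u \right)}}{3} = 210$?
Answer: $\frac{32878515}{4933} \approx 6665.0$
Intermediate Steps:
$b{\left(Q,u \right)} = 630$ ($b{\left(Q,u \right)} = 3 \cdot 210 = 630$)
$C = 6665$ ($C = 155 \cdot 43 = 6665$)
$C + \frac{b{\left(135,\left(28 + 17\right) - 73 \right)}}{44397} = 6665 + \frac{630}{44397} = 6665 + 630 \cdot \frac{1}{44397} = 6665 + \frac{70}{4933} = \frac{32878515}{4933}$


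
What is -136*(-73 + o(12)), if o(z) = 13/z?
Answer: 29342/3 ≈ 9780.7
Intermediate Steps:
-136*(-73 + o(12)) = -136*(-73 + 13/12) = -136*(-863/12) = 29342/3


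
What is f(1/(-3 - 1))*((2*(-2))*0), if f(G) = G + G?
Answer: 0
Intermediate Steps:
f(G) = 2*G
f(1/(-3 - 1))*((2*(-2))*0) = (2/(-3 - 1))*((2*(-2))*0) = (2/(-4))*(-4*0) = (2*(-¼))*0 = -½*0 = 0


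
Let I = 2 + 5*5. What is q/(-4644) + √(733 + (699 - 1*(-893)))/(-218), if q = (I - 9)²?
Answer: -3/43 - 5*√93/218 ≈ -0.29095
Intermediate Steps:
I = 27 (I = 2 + 25 = 27)
q = 324 (q = (27 - 9)² = 18² = 324)
q/(-4644) + √(733 + (699 - 1*(-893)))/(-218) = 324/(-4644) + √(733 + (699 - 1*(-893)))/(-218) = 324*(-1/4644) + √(733 + (699 + 893))*(-1/218) = -3/43 + √(733 + 1592)*(-1/218) = -3/43 + √2325*(-1/218) = -3/43 + (5*√93)*(-1/218) = -3/43 - 5*√93/218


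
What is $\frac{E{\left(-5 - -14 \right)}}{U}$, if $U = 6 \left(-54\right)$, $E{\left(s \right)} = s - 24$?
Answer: $\frac{5}{108} \approx 0.046296$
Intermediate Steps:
$E{\left(s \right)} = -24 + s$
$U = -324$
$\frac{E{\left(-5 - -14 \right)}}{U} = \frac{-24 - -9}{-324} = \left(-24 + \left(-5 + 14\right)\right) \left(- \frac{1}{324}\right) = \left(-24 + 9\right) \left(- \frac{1}{324}\right) = \left(-15\right) \left(- \frac{1}{324}\right) = \frac{5}{108}$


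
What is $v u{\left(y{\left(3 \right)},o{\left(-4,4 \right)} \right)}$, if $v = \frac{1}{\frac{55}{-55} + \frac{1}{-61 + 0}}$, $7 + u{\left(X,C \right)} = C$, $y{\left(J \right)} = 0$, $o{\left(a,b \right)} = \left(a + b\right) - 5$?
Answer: $\frac{366}{31} \approx 11.806$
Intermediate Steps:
$o{\left(a,b \right)} = -5 + a + b$
$u{\left(X,C \right)} = -7 + C$
$v = - \frac{61}{62}$ ($v = \frac{1}{55 \left(- \frac{1}{55}\right) + \frac{1}{-61}} = \frac{1}{-1 - \frac{1}{61}} = \frac{1}{- \frac{62}{61}} = - \frac{61}{62} \approx -0.98387$)
$v u{\left(y{\left(3 \right)},o{\left(-4,4 \right)} \right)} = - \frac{61 \left(-7 - 5\right)}{62} = \left(- \frac{61}{62}\right) \left(-12\right) = \frac{366}{31}$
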